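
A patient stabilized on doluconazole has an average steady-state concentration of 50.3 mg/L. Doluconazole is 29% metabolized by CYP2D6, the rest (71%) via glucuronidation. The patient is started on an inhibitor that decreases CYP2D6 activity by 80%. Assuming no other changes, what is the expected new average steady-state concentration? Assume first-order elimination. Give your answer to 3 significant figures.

The CYP2D6 pathway (29% of clearance) drops to 0.2× activity: 0.29 × 0.2 = 0.058.
The remaining 71% of clearance is unaffected.
CL_new/CL_old = 0.058 + 0.71 = 0.768.
Average steady-state concentration ∝ 1/CL, so new value = 50.3 / 0.768 = 65.5 mg/L.

65.5 mg/L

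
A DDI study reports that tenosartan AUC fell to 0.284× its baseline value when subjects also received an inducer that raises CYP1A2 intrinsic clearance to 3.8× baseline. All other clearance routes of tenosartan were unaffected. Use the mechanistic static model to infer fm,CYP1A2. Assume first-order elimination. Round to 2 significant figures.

Let x = fm,CYP1A2. Because AUC ∝ 1/CL, relative clearance rose to 1/0.284 = 3.521.
Only the CYP1A2 route changed, so 3.521 = x·3.8 + (1 − x), giving x = 0.90.

0.90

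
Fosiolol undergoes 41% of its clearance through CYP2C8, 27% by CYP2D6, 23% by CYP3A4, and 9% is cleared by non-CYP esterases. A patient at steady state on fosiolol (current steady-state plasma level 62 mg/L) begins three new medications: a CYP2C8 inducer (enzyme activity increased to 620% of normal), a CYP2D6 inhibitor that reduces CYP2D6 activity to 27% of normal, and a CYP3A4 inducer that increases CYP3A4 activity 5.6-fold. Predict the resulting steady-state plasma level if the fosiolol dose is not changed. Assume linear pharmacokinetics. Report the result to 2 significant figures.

The CYP2C8 pathway (41% of clearance) increases to 6.2× activity: 0.41 × 6.2 = 2.542.
The CYP2D6 pathway (27% of clearance) falls to 0.27× activity: 0.27 × 0.27 = 0.0729.
The CYP3A4 pathway (23% of clearance) is boosted to 5.6× activity: 0.23 × 5.6 = 1.288.
Non-CYP routes (9%) are unchanged.
CL_new/CL_old = 2.542 + 0.0729 + 1.288 + 0.09 = 3.9929.
Dividing the baseline by the relative clearance: 62 / 3.9929 = 16 mg/L.

16 mg/L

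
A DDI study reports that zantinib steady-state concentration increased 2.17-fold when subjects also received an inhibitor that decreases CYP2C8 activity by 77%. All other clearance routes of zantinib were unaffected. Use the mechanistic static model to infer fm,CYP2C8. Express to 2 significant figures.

Let x = fm,CYP2C8. Because steady-state concentration ∝ 1/CL, relative clearance fell to 1/2.17 = 0.4608.
Setting x·0.23 + (1 − x) = 0.4608 and solving: x = (0.4608 − 1)/(0.23 − 1) = 0.70.

0.70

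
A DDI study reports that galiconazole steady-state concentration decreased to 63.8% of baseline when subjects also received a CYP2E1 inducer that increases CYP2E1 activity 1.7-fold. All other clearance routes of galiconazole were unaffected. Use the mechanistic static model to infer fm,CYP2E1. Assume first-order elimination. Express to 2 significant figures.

0.81

Call the CYP2E1 fraction fm. After the interaction, CL_new/CL_old = fm × 1.7 + (1 − fm).
Steady-state concentration ratio = 1 / (new CL fraction), so new CL fraction = 1 / 0.638 = 1.567.
fm × 1.7 + 1 − fm = 1.567  ⇒  fm × (1.7 − 1) = 0.5674  ⇒  fm = 0.81.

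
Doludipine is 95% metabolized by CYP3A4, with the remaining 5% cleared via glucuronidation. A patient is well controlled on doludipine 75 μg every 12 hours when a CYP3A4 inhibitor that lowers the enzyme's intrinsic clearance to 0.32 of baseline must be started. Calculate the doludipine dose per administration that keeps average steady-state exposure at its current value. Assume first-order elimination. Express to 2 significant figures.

The CYP3A4 pathway (95% of clearance) is reduced to 0.32× activity: 0.95 × 0.32 = 0.304.
The remaining 5% of clearance is unaffected.
Relative clearance = 0.304 + 0.05 = 0.354.
Exposure is unchanged when dose changes in proportion to clearance. New dose = 75 μg × 0.354 = 27 μg.

27 μg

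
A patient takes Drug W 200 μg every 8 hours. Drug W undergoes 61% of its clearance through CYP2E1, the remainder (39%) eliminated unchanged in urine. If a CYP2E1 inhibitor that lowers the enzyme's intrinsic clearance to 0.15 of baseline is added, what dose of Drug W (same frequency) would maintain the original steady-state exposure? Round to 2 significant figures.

CYP2E1: 0.61 × 0.15 = 0.0915
Other: 0.39 (unchanged)
Relative clearance = 0.0915 + 0.39 = 0.4815.
Css,avg = (dose rate)/CL, so holding Css fixed requires dose ∝ CL: 200 × 0.4815 = 96 μg.

96 μg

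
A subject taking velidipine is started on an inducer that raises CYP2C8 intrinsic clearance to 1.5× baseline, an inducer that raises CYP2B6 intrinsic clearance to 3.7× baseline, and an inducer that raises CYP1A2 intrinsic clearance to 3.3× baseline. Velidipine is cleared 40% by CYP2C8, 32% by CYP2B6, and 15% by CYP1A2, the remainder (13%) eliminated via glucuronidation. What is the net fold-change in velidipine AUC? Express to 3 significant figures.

The CYP2C8 pathway (40% of clearance) rises to 1.5× activity: 0.4 × 1.5 = 0.6.
The CYP2B6 pathway (32% of clearance) increases to 3.7× activity: 0.32 × 3.7 = 1.184.
The CYP1A2 pathway (15% of clearance) increases to 3.3× activity: 0.15 × 3.3 = 0.495.
Non-CYP routes (13%) are unchanged.
Relative clearance = 0.6 + 1.184 + 0.495 + 0.13 = 2.409.
Net AUC ratio = 1 / 2.409 = 0.415.

0.415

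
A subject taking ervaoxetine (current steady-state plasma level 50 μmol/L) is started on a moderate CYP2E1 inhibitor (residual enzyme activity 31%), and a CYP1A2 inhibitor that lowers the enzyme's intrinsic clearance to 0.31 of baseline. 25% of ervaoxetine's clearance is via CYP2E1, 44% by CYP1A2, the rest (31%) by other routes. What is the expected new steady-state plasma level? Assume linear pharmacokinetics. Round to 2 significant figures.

95 μmol/L

CYP2E1: 0.25 × 0.31 = 0.0775
CYP1A2: 0.44 × 0.31 = 0.1364
Other: 0.31 (unchanged)
CL_new/CL_old = 0.0775 + 0.1364 + 0.31 = 0.5239.
New steady-state plasma level = 50 / 0.5239 = 95 μmol/L (concentration scales inversely with clearance).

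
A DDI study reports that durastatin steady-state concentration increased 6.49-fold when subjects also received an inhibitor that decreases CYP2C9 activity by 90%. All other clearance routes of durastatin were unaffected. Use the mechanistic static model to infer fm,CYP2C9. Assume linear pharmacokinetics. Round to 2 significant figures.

0.94

Call the CYP2C9 fraction fm. After the interaction, CL_new/CL_old = fm × 0.1 + (1 − fm).
Steady-state concentration ratio = 1 / (new CL fraction), so new CL fraction = 1 / 6.49 = 0.1541.
fm × 0.1 + 1 − fm = 0.1541  ⇒  fm × (0.1 − 1) = −0.8459  ⇒  fm = 0.94.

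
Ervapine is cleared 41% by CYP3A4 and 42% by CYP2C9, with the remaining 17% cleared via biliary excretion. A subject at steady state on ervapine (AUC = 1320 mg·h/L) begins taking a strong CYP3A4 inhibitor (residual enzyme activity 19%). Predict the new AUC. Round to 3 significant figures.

The CYP3A4 pathway (41% of clearance) drops to 0.19× activity: 0.41 × 0.19 = 0.0779.
CYP2C9 (42%) and the residual 17% are unaffected.
New clearance relative to baseline: 0.0779 + 0.42 + 0.17 = 0.6679.
New AUC = baseline ÷ relative clearance = 1320 / 0.6679 = 1.98 × 10³ mg·h/L.

1.98 × 10³ mg·h/L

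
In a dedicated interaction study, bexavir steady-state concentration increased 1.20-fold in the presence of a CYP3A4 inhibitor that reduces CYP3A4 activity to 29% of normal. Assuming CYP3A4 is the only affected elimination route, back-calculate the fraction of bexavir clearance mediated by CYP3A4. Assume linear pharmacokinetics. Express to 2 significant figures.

0.23

CL'/CL = 1 / 1.20 = 0.8333
0.29·fm + (1 − fm) = 0.8333
fm = (0.8333 − 1) / (0.29 − 1) = 0.23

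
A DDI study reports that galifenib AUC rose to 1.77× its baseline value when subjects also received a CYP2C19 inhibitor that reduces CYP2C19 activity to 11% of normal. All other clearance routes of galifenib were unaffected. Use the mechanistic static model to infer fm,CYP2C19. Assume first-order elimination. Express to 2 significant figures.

0.49

Call the CYP2C19 fraction fm. After the interaction, CL_new/CL_old = fm × 0.11 + (1 − fm).
AUC ratio = 1 / (new CL fraction), so new CL fraction = 1 / 1.77 = 0.565.
fm × 0.11 + 1 − fm = 0.565  ⇒  fm × (0.11 − 1) = −0.435  ⇒  fm = 0.49.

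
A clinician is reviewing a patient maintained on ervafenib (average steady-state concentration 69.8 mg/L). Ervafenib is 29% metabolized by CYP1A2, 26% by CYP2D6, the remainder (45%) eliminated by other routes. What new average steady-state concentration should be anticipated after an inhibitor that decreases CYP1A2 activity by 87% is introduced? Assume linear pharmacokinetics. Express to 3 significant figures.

CYP1A2: 0.29 × 0.13 = 0.0377
CYP2D6: 0.26 (unchanged)
Other: 0.45 (unchanged)
Relative clearance = 0.0377 + 0.26 + 0.45 = 0.7477.
Average steady-state concentration ∝ 1/CL, so new value = 69.8 / 0.7477 = 93.4 mg/L.

93.4 mg/L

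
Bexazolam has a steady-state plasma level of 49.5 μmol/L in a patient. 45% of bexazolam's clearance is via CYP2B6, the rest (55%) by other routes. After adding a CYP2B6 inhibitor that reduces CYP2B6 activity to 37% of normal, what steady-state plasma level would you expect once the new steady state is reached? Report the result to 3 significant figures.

69.1 μmol/L

The CYP2B6 pathway (45% of clearance) is reduced to 0.37× activity: 0.45 × 0.37 = 0.1665.
The remaining 55% of clearance is unaffected.
CL_new/CL_old = 0.1665 + 0.55 = 0.7165.
New steady-state plasma level = baseline ÷ relative clearance = 49.5 / 0.7165 = 69.1 μmol/L.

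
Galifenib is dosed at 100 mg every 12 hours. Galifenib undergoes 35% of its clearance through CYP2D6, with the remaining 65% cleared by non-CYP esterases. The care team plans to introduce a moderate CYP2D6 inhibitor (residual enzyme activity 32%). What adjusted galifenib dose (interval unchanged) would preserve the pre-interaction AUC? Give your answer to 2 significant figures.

76 mg

The CYP2D6 pathway (35% of clearance) drops to 0.32× activity: 0.35 × 0.32 = 0.112.
Non-CYP routes (65%) are unchanged.
New clearance relative to baseline: 0.112 + 0.65 = 0.762.
Exposure is unchanged when dose changes in proportion to clearance. New dose = 100 mg × 0.762 = 76 mg.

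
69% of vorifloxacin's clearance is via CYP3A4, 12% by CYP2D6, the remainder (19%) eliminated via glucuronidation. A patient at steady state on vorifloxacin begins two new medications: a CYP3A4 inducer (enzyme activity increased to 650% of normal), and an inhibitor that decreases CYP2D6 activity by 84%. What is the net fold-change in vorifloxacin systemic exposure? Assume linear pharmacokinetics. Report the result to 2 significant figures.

0.21

The CYP3A4 pathway (69% of clearance) is boosted to 6.5× activity: 0.69 × 6.5 = 4.485.
The CYP2D6 pathway (12% of clearance) drops to 0.16× activity: 0.12 × 0.16 = 0.0192.
Non-CYP routes (19%) are unchanged.
New clearance relative to baseline: 4.485 + 0.0192 + 0.19 = 4.6942.
Because systemic exposure varies inversely with clearance, the combined effect is 1 / 4.6942 = 0.21.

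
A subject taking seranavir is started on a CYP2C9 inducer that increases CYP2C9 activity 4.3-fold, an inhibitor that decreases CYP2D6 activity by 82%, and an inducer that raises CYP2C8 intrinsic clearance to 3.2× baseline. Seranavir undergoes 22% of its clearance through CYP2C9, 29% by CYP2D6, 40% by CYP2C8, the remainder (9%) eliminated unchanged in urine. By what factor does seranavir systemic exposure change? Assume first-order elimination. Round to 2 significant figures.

0.42

The CYP2C9 pathway (22% of clearance) is boosted to 4.3× activity: 0.22 × 4.3 = 0.946.
The CYP2D6 pathway (29% of clearance) is reduced to 0.18× activity: 0.29 × 0.18 = 0.0522.
The CYP2C8 pathway (40% of clearance) rises to 3.2× activity: 0.4 × 3.2 = 1.28.
The remaining 9% of clearance is unaffected.
CL_new/CL_old = 0.946 + 0.0522 + 1.28 + 0.09 = 2.3682.
Net systemic exposure ratio = 1 / 2.3682 = 0.42.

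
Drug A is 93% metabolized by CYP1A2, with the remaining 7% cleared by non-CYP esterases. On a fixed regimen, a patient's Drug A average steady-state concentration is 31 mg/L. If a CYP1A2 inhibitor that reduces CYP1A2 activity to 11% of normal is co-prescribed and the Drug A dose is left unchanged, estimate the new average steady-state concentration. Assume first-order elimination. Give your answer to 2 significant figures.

CYP1A2: 0.93 × 0.11 = 0.1023
Other: 0.07 (unchanged)
New clearance relative to baseline: 0.1023 + 0.07 = 0.1723.
With dosing unchanged, average steady-state concentration scales as 1/CL: 31 / 0.1723 = 1.8 × 10² mg/L.

1.8 × 10² mg/L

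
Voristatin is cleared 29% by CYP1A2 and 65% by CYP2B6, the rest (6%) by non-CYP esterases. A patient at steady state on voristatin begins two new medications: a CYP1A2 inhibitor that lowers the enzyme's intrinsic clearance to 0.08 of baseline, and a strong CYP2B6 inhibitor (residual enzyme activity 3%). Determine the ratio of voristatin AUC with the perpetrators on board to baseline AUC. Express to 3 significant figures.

The CYP1A2 pathway (29% of clearance) is reduced to 0.08× activity: 0.29 × 0.08 = 0.0232.
The CYP2B6 pathway (65% of clearance) drops to 0.03× activity: 0.65 × 0.03 = 0.0195.
The remaining 6% of clearance is unaffected.
New clearance relative to baseline: 0.0232 + 0.0195 + 0.06 = 0.1027.
Because AUC varies inversely with clearance, the combined effect is 1 / 0.1027 = 9.74.

9.74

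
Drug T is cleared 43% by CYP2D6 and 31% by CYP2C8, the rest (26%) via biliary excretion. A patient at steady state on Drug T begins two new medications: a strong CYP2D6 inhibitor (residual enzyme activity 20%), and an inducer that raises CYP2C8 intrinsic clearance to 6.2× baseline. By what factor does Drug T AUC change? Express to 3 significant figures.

The CYP2D6 pathway (43% of clearance) falls to 0.2× activity: 0.43 × 0.2 = 0.086.
The CYP2C8 pathway (31% of clearance) is boosted to 6.2× activity: 0.31 × 6.2 = 1.922.
Non-CYP routes (26%) are unchanged.
CL_new/CL_old = 0.086 + 1.922 + 0.26 = 2.268.
AUC ∝ 1/CL: fold-change = 1 / 2.268 = 0.441.

0.441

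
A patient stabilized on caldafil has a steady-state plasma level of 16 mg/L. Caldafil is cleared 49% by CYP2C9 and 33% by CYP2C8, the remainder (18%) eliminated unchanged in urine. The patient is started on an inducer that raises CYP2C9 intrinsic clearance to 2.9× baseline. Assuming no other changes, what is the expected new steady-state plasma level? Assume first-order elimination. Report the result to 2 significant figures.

The CYP2C9 pathway (49% of clearance) increases to 2.9× activity: 0.49 × 2.9 = 1.421.
CYP2C8 (33%) and the residual 18% are unaffected.
New clearance relative to baseline: 1.421 + 0.33 + 0.18 = 1.931.
New steady-state plasma level = baseline ÷ relative clearance = 16 / 1.931 = 8.3 mg/L.

8.3 mg/L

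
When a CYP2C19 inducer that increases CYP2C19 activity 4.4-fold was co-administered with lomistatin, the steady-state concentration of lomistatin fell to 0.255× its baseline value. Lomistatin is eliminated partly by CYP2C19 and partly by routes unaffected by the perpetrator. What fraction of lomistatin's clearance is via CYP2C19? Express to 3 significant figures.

Call the CYP2C19 fraction fm. After the interaction, CL_new/CL_old = fm × 4.4 + (1 − fm).
Steady-state concentration ratio = 1 / (new CL fraction), so new CL fraction = 1 / 0.255 = 3.922.
fm × 4.4 + 1 − fm = 3.922  ⇒  fm × (4.4 − 1) = 2.922  ⇒  fm = 0.859.

0.859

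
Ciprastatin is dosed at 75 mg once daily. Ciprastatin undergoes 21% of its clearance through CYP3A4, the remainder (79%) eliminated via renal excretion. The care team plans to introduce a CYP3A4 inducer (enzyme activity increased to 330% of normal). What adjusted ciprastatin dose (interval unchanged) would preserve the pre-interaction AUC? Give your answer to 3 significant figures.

The CYP3A4 pathway (21% of clearance) rises to 3.3× activity: 0.21 × 3.3 = 0.693.
The remaining 79% of clearance is unaffected.
New clearance relative to baseline: 0.693 + 0.79 = 1.483.
Css,avg = (dose rate)/CL, so holding Css fixed requires dose ∝ CL: 75 × 1.483 = 111 mg.

111 mg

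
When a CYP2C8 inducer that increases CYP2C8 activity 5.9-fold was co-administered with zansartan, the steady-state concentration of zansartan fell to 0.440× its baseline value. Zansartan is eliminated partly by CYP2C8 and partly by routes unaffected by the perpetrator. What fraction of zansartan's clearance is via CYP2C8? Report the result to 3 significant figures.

0.260

Call the CYP2C8 fraction fm. After the interaction, CL_new/CL_old = fm × 5.9 + (1 − fm).
Steady-state concentration ratio = 1 / (new CL fraction), so new CL fraction = 1 / 0.440 = 2.273.
fm × 5.9 + 1 − fm = 2.273  ⇒  fm × (5.9 − 1) = 1.273  ⇒  fm = 0.260.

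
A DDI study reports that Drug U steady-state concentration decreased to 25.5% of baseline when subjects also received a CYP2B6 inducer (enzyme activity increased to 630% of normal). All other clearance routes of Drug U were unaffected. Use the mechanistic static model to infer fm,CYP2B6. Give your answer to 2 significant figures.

Write x for the fraction cleared via CYP2B6. The observed steady-state concentration change means clearance rose to 1/0.255 = 3.922 of baseline.
Only the CYP2B6 route changed, so 3.922 = x·6.3 + (1 − x), giving x = 0.55.

0.55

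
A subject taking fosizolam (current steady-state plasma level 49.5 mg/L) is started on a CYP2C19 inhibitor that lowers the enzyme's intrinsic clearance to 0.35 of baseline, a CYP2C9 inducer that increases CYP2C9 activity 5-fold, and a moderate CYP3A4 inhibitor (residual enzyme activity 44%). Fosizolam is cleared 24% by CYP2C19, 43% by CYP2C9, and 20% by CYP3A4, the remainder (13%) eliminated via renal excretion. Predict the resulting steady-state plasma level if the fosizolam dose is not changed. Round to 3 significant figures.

The CYP2C19 pathway (24% of clearance) is reduced to 0.35× activity: 0.24 × 0.35 = 0.084.
The CYP2C9 pathway (43% of clearance) increases to 5× activity: 0.43 × 5 = 2.15.
The CYP3A4 pathway (20% of clearance) drops to 0.44× activity: 0.2 × 0.44 = 0.088.
The remaining 13% of clearance is unaffected.
New clearance relative to baseline: 0.084 + 2.15 + 0.088 + 0.13 = 2.452.
New steady-state plasma level = 49.5 / 2.452 = 20.2 mg/L (concentration scales inversely with clearance).

20.2 mg/L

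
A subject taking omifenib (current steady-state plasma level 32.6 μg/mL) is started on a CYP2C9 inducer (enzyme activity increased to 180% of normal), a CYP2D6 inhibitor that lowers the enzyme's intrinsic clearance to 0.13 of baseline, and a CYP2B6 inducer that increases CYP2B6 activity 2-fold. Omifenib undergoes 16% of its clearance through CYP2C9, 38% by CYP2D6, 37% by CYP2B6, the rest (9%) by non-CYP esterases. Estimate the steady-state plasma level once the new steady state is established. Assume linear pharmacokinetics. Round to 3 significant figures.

The CYP2C9 pathway (16% of clearance) is boosted to 1.8× activity: 0.16 × 1.8 = 0.288.
The CYP2D6 pathway (38% of clearance) drops to 0.13× activity: 0.38 × 0.13 = 0.0494.
The CYP2B6 pathway (37% of clearance) is boosted to 2× activity: 0.37 × 2 = 0.74.
The remaining 9% of clearance is unaffected.
New clearance relative to baseline: 0.288 + 0.0494 + 0.74 + 0.09 = 1.1674.
Dividing the baseline by the relative clearance: 32.6 / 1.1674 = 27.9 μg/mL.

27.9 μg/mL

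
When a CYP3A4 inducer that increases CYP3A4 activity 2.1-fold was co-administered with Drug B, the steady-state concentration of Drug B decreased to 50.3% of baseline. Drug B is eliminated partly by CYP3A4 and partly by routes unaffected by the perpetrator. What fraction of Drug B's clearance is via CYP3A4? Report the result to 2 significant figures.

Let x = fm,CYP3A4. Because steady-state concentration ∝ 1/CL, relative clearance rose to 1/0.503 = 1.988.
Only the CYP3A4 route changed, so 1.988 = x·2.1 + (1 − x), giving x = 0.90.

0.90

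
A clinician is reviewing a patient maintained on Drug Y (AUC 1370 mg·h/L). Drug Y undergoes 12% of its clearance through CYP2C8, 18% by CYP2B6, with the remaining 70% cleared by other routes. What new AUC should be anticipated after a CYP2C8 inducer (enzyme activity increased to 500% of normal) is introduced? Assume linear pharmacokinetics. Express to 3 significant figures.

The CYP2C8 pathway (12% of clearance) increases to 5× activity: 0.12 × 5 = 0.6.
CYP2B6 (18%) and the residual 70% are unaffected.
CL_new/CL_old = 0.6 + 0.18 + 0.7 = 1.48.
AUC ∝ 1/CL, so new value = 1370 / 1.48 = 926 mg·h/L.

926 mg·h/L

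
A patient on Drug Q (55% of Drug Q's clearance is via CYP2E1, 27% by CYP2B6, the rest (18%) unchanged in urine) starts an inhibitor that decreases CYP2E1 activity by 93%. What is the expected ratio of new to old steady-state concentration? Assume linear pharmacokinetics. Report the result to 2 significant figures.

CYP2E1: 0.55 × 0.07 = 0.0385
CYP2B6: 0.27 (unchanged)
Other: 0.18 (unchanged)
CL_new/CL_old = 0.0385 + 0.27 + 0.18 = 0.4885.
Steady-state concentration is inversely proportional to clearance, so the fold-change is 1 / 0.4885 = 2.0.

2.0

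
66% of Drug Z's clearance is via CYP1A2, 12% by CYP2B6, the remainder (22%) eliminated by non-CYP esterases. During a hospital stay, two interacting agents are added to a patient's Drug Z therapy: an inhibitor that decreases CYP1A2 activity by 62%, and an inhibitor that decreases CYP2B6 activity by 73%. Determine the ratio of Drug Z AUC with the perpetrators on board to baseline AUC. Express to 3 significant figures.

The CYP1A2 pathway (66% of clearance) falls to 0.38× activity: 0.66 × 0.38 = 0.2508.
The CYP2B6 pathway (12% of clearance) drops to 0.27× activity: 0.12 × 0.27 = 0.0324.
The remaining 22% of clearance is unaffected.
Relative clearance = 0.2508 + 0.0324 + 0.22 = 0.5032.
Because AUC varies inversely with clearance, the combined effect is 1 / 0.5032 = 1.99.

1.99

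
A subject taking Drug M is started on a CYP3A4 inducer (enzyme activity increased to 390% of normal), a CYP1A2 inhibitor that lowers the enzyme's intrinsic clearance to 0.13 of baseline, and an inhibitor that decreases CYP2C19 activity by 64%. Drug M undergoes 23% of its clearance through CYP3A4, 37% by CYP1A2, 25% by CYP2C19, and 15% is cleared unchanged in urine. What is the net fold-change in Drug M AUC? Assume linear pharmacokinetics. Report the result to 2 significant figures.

0.84

CYP3A4: 0.23 × 3.9 = 0.897
CYP1A2: 0.37 × 0.13 = 0.0481
CYP2C19: 0.25 × 0.36 = 0.09
Other: 0.15 (unchanged)
New clearance relative to baseline: 0.897 + 0.0481 + 0.09 + 0.15 = 1.1851.
AUC ∝ 1/CL: fold-change = 1 / 1.1851 = 0.84.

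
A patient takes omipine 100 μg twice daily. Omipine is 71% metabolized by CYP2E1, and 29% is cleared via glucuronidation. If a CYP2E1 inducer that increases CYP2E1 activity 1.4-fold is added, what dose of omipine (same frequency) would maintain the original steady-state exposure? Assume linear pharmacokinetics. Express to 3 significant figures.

128 μg

The CYP2E1 pathway (71% of clearance) rises to 1.4× activity: 0.71 × 1.4 = 0.994.
The remaining 29% of clearance is unaffected.
New clearance relative to baseline: 0.994 + 0.29 = 1.284.
Exposure is unchanged when dose changes in proportion to clearance. New dose = 100 μg × 1.284 = 128 μg.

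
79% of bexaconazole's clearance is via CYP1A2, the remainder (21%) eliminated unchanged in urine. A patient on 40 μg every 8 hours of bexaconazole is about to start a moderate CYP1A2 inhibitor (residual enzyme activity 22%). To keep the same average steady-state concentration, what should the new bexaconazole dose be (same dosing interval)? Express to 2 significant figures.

CYP1A2: 0.79 × 0.22 = 0.1738
Other: 0.21 (unchanged)
Relative clearance = 0.1738 + 0.21 = 0.3838.
Css,avg = (dose rate)/CL, so holding Css fixed requires dose ∝ CL: 40 × 0.3838 = 15 μg.

15 μg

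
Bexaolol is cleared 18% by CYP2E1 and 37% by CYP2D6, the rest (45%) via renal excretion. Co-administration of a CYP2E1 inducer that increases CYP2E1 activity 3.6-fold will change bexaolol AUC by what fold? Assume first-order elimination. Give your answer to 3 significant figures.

The CYP2E1 pathway (18% of clearance) increases to 3.6× activity: 0.18 × 3.6 = 0.648.
CYP2D6 (37%) and the residual 45% are unaffected.
CL_new/CL_old = 0.648 + 0.37 + 0.45 = 1.468.
AUC ratio = CL_old/CL_new = 1 / 1.468 = 0.681.

0.681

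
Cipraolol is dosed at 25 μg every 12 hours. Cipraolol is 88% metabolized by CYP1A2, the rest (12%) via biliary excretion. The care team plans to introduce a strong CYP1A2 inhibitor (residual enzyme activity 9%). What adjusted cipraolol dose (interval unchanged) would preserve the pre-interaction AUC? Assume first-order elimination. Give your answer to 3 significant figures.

4.98 μg

CYP1A2: 0.88 × 0.09 = 0.0792
Other: 0.12 (unchanged)
Relative clearance = 0.0792 + 0.12 = 0.1992.
Exposure is unchanged when dose changes in proportion to clearance. New dose = 25 μg × 0.1992 = 4.98 μg.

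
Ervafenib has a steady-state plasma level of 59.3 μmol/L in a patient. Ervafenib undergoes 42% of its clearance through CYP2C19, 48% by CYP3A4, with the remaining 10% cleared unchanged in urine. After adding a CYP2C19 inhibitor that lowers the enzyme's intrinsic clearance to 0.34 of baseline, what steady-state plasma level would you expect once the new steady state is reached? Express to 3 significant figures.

CYP2C19: 0.42 × 0.34 = 0.1428
CYP3A4: 0.48 (unchanged)
Other: 0.1 (unchanged)
CL_new/CL_old = 0.1428 + 0.48 + 0.1 = 0.7228.
With dosing unchanged, steady-state plasma level scales as 1/CL: 59.3 / 0.7228 = 82.0 μmol/L.

82.0 μmol/L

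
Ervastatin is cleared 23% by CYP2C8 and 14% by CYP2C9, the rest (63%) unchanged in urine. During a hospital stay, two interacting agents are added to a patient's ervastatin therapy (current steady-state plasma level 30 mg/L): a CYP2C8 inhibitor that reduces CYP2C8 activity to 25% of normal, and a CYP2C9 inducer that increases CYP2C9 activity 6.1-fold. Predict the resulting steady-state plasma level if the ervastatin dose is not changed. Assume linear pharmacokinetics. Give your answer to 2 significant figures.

19 mg/L

The CYP2C8 pathway (23% of clearance) is reduced to 0.25× activity: 0.23 × 0.25 = 0.0575.
The CYP2C9 pathway (14% of clearance) rises to 6.1× activity: 0.14 × 6.1 = 0.854.
The remaining 63% of clearance is unaffected.
CL_new/CL_old = 0.0575 + 0.854 + 0.63 = 1.5415.
New steady-state plasma level = 30 / 1.5415 = 19 mg/L (concentration scales inversely with clearance).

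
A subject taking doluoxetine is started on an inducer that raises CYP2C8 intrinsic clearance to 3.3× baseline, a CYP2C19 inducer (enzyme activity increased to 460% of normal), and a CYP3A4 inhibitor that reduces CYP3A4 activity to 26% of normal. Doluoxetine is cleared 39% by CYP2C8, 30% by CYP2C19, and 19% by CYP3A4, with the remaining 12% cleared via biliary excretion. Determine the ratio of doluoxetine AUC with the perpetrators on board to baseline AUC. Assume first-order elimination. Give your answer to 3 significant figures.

The CYP2C8 pathway (39% of clearance) rises to 3.3× activity: 0.39 × 3.3 = 1.287.
The CYP2C19 pathway (30% of clearance) increases to 4.6× activity: 0.3 × 4.6 = 1.38.
The CYP3A4 pathway (19% of clearance) is reduced to 0.26× activity: 0.19 × 0.26 = 0.0494.
The remaining 12% of clearance is unaffected.
CL_new/CL_old = 1.287 + 1.38 + 0.0494 + 0.12 = 2.8364.
Net AUC ratio = 1 / 2.8364 = 0.353.

0.353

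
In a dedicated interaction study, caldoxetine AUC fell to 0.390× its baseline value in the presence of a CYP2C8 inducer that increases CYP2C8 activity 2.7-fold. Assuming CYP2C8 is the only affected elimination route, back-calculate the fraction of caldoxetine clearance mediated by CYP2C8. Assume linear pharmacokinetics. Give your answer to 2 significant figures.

Let fm be the CYP2C8 fraction. New clearance relative to baseline = fm × 2.7 + (1 − fm).
AUC ratio = 1 / (new CL fraction), so new CL fraction = 1 / 0.390 = 2.564.
fm × 2.7 + 1 − fm = 2.564  ⇒  fm × (2.7 − 1) = 1.564  ⇒  fm = 0.92.

0.92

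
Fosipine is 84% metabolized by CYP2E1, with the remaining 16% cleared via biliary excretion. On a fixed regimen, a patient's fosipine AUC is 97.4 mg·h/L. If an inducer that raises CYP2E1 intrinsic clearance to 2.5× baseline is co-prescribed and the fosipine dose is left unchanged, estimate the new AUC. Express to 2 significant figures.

43 mg·h/L

The CYP2E1 pathway (84% of clearance) increases to 2.5× activity: 0.84 × 2.5 = 2.1.
Non-CYP routes (16%) are unchanged.
Relative clearance = 2.1 + 0.16 = 2.26.
AUC ∝ 1/CL, so new value = 97.4 / 2.26 = 43 mg·h/L.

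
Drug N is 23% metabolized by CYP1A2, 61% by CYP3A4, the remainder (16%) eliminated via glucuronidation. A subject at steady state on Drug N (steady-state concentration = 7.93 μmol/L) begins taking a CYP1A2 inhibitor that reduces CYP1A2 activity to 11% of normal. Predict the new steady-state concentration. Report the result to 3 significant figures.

CYP1A2: 0.23 × 0.11 = 0.0253
CYP3A4: 0.61 (unchanged)
Other: 0.16 (unchanged)
Relative clearance = 0.0253 + 0.61 + 0.16 = 0.7953.
With dosing unchanged, steady-state concentration scales as 1/CL: 7.93 / 0.7953 = 9.97 μmol/L.

9.97 μmol/L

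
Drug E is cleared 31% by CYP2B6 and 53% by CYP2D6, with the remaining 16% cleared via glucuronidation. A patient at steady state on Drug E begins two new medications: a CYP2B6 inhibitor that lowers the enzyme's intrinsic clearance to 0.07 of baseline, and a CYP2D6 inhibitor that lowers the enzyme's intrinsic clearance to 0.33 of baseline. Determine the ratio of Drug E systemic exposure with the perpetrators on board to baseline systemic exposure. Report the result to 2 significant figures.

The CYP2B6 pathway (31% of clearance) is reduced to 0.07× activity: 0.31 × 0.07 = 0.0217.
The CYP2D6 pathway (53% of clearance) drops to 0.33× activity: 0.53 × 0.33 = 0.1749.
The remaining 16% of clearance is unaffected.
CL_new/CL_old = 0.0217 + 0.1749 + 0.16 = 0.3566.
Because systemic exposure varies inversely with clearance, the combined effect is 1 / 0.3566 = 2.8.

2.8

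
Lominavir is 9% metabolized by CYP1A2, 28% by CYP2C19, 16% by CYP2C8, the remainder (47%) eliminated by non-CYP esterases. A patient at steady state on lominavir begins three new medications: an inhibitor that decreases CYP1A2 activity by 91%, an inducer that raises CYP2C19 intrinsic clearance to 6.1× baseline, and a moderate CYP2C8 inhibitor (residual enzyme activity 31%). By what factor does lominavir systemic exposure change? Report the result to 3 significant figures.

0.447

CYP1A2: 0.09 × 0.09 = 0.0081
CYP2C19: 0.28 × 6.1 = 1.708
CYP2C8: 0.16 × 0.31 = 0.0496
Other: 0.47 (unchanged)
CL_new/CL_old = 0.0081 + 1.708 + 0.0496 + 0.47 = 2.2357.
Systemic exposure ∝ 1/CL: fold-change = 1 / 2.2357 = 0.447.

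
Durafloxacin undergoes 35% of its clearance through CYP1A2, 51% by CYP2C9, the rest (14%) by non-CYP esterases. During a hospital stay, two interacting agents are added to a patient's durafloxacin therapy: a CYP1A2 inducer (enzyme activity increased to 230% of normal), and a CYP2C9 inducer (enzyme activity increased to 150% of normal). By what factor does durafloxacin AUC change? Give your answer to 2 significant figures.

The CYP1A2 pathway (35% of clearance) rises to 2.3× activity: 0.35 × 2.3 = 0.805.
The CYP2C9 pathway (51% of clearance) is boosted to 1.5× activity: 0.51 × 1.5 = 0.765.
Non-CYP routes (14%) are unchanged.
New clearance relative to baseline: 0.805 + 0.765 + 0.14 = 1.71.
Net AUC ratio = 1 / 1.71 = 0.58.

0.58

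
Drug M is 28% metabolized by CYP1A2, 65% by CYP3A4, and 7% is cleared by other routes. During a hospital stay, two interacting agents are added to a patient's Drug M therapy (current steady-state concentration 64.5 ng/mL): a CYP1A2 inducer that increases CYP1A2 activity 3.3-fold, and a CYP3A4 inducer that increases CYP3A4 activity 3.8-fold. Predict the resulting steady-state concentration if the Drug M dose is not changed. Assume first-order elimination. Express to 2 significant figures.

19 ng/mL

The CYP1A2 pathway (28% of clearance) is boosted to 3.3× activity: 0.28 × 3.3 = 0.924.
The CYP3A4 pathway (65% of clearance) increases to 3.8× activity: 0.65 × 3.8 = 2.47.
The remaining 7% of clearance is unaffected.
New clearance relative to baseline: 0.924 + 2.47 + 0.07 = 3.464.
New steady-state concentration = 64.5 / 3.464 = 19 ng/mL (concentration scales inversely with clearance).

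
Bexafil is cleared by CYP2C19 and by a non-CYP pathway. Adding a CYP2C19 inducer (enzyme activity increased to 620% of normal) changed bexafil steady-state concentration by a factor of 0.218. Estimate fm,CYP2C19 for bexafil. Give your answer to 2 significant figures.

0.69

Let x = fm,CYP2C19. Because steady-state concentration ∝ 1/CL, relative clearance rose to 1/0.218 = 4.587.
Only the CYP2C19 route changed, so 4.587 = x·6.2 + (1 − x), giving x = 0.69.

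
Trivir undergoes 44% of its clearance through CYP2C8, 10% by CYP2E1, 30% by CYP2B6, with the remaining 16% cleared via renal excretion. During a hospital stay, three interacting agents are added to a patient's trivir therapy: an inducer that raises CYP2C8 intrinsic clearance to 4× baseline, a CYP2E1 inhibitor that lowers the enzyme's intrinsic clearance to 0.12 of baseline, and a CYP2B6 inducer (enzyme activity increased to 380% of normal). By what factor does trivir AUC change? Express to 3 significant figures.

0.326

CYP2C8: 0.44 × 4 = 1.76
CYP2E1: 0.1 × 0.12 = 0.012
CYP2B6: 0.3 × 3.8 = 1.14
Other: 0.16 (unchanged)
CL_new/CL_old = 1.76 + 0.012 + 1.14 + 0.16 = 3.072.
Because AUC varies inversely with clearance, the combined effect is 1 / 3.072 = 0.326.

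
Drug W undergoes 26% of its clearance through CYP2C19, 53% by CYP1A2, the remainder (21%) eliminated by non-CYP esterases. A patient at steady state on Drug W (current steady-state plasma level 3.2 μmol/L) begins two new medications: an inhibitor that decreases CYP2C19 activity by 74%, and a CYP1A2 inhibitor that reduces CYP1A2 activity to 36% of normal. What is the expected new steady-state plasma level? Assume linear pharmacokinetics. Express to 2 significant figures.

6.8 μmol/L

CYP2C19: 0.26 × 0.26 = 0.0676
CYP1A2: 0.53 × 0.36 = 0.1908
Other: 0.21 (unchanged)
CL_new/CL_old = 0.0676 + 0.1908 + 0.21 = 0.4684.
Steady-state plasma level ∝ 1/CL: new value = 3.2 / 0.4684 = 6.8 μmol/L.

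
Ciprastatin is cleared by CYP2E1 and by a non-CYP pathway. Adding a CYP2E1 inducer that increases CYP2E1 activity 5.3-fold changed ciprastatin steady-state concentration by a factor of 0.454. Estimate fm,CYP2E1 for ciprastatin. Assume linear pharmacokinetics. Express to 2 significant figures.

0.28

Let x = fm,CYP2E1. Because steady-state concentration ∝ 1/CL, relative clearance rose to 1/0.454 = 2.203.
Setting x·5.3 + (1 − x) = 2.203 and solving: x = (2.203 − 1)/(5.3 − 1) = 0.28.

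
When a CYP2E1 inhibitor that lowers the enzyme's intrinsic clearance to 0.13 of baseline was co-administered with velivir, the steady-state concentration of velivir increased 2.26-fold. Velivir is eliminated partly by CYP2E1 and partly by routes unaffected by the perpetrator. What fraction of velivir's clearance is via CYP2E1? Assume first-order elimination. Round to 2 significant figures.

0.64

Call the CYP2E1 fraction fm. After the interaction, CL_new/CL_old = fm × 0.13 + (1 − fm).
Steady-state concentration ratio = 1 / (new CL fraction), so new CL fraction = 1 / 2.26 = 0.4425.
fm × 0.13 + 1 − fm = 0.4425  ⇒  fm × (0.13 − 1) = −0.5575  ⇒  fm = 0.64.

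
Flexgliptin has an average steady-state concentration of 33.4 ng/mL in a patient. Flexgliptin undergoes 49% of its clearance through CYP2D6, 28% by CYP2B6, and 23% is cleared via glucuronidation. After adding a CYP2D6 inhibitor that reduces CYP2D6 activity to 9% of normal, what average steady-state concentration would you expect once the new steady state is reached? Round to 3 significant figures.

The CYP2D6 pathway (49% of clearance) falls to 0.09× activity: 0.49 × 0.09 = 0.0441.
CYP2B6 (28%) and the residual 23% are unaffected.
Relative clearance = 0.0441 + 0.28 + 0.23 = 0.5541.
New average steady-state concentration = baseline ÷ relative clearance = 33.4 / 0.5541 = 60.3 ng/mL.

60.3 ng/mL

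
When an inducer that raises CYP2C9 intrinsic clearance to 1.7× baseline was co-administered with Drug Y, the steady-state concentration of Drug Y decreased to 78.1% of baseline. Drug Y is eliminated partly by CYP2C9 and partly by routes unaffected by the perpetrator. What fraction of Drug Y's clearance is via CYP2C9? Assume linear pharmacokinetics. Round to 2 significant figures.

0.40

CL'/CL = 1 / 0.781 = 1.28
1.7·fm + (1 − fm) = 1.28
fm = (1.28 − 1) / (1.7 − 1) = 0.40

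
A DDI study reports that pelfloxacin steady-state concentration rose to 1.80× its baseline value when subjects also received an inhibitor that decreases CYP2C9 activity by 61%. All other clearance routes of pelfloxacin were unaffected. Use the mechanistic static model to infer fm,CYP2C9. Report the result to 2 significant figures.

Write x for the fraction cleared via CYP2C9. The observed steady-state concentration change means clearance fell to 1/1.80 = 0.5556 of baseline.
Setting x·0.39 + (1 − x) = 0.5556 and solving: x = (0.5556 − 1)/(0.39 − 1) = 0.73.

0.73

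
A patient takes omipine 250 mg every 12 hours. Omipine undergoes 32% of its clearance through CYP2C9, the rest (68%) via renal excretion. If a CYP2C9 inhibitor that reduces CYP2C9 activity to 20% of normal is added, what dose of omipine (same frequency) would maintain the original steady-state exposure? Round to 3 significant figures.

The CYP2C9 pathway (32% of clearance) falls to 0.2× activity: 0.32 × 0.2 = 0.064.
Non-CYP routes (68%) are unchanged.
New clearance relative to baseline: 0.064 + 0.68 = 0.744.
Exposure is unchanged when dose changes in proportion to clearance. New dose = 250 mg × 0.744 = 186 mg.

186 mg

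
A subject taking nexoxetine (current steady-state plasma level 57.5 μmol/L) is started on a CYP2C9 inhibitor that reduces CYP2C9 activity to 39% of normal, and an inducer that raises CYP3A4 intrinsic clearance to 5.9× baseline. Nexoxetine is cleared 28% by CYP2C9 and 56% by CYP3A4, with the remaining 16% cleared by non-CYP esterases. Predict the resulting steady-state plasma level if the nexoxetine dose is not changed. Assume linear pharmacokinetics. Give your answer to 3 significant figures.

The CYP2C9 pathway (28% of clearance) is reduced to 0.39× activity: 0.28 × 0.39 = 0.1092.
The CYP3A4 pathway (56% of clearance) rises to 5.9× activity: 0.56 × 5.9 = 3.304.
The remaining 16% of clearance is unaffected.
New clearance relative to baseline: 0.1092 + 3.304 + 0.16 = 3.5732.
Steady-state plasma level ∝ 1/CL: new value = 57.5 / 3.5732 = 16.1 μmol/L.

16.1 μmol/L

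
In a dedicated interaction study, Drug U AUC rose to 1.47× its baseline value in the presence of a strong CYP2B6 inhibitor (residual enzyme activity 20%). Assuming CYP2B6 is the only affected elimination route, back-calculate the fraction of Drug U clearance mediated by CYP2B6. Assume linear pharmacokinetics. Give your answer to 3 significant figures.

Write x for the fraction cleared via CYP2B6. The observed AUC change means clearance fell to 1/1.47 = 0.6803 of baseline.
Only the CYP2B6 route changed, so 0.6803 = x·0.2 + (1 − x), giving x = 0.400.

0.400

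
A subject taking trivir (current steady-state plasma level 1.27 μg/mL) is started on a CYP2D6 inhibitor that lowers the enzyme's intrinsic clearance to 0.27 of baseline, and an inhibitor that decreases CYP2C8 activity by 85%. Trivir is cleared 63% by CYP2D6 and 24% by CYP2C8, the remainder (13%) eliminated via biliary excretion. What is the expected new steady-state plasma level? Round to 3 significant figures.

3.78 μg/mL

The CYP2D6 pathway (63% of clearance) falls to 0.27× activity: 0.63 × 0.27 = 0.1701.
The CYP2C8 pathway (24% of clearance) falls to 0.15× activity: 0.24 × 0.15 = 0.036.
Non-CYP routes (13%) are unchanged.
New clearance relative to baseline: 0.1701 + 0.036 + 0.13 = 0.3361.
Dividing the baseline by the relative clearance: 1.27 / 0.3361 = 3.78 μg/mL.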